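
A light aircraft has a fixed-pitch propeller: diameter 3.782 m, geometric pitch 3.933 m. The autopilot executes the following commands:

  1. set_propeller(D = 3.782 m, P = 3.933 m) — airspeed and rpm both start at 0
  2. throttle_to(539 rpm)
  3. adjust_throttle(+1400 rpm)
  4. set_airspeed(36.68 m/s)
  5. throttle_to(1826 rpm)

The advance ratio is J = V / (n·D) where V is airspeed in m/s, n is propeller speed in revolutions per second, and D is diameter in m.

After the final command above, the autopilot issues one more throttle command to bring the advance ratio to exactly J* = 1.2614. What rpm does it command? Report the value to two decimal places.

set_propeller: D = 3.782 m, P = 3.933 m (p = P/D = 1.039926); state ← (V=0, rpm=0)
throttle_to(539): rpm ← 539
adjust_throttle(+1400): rpm ← 539 +1400 = 1939
set_airspeed(36.68): V ← 36.68 m/s
throttle_to(1826): rpm ← 1826
final state: V = 36.68 m/s, rpm = 1826 → n = rpm/60 = 30.433333 rev/s
target J* = 1.2614; solve J* = V/(n·D) for n: n = V/(J*·D) = 36.68/(1.2614 × 3.782) = 7.688736 rev/s
rpm = 60·n = 461.324188

rpm = 461.32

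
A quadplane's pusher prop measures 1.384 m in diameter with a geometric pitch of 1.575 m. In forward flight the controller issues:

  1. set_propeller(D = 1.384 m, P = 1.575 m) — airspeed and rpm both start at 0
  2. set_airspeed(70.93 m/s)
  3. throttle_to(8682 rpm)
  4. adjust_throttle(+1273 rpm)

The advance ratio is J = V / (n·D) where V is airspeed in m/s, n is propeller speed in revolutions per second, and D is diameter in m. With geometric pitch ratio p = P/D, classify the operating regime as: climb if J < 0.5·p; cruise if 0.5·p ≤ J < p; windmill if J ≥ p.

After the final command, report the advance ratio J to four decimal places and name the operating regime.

set_propeller: D = 1.384 m, P = 1.575 m (p = P/D = 1.138006); state ← (V=0, rpm=0)
set_airspeed(70.93): V ← 70.93 m/s
throttle_to(8682): rpm ← 8682
adjust_throttle(+1273): rpm ← 8682 +1273 = 9955
final state: V = 70.93 m/s, rpm = 9955 → n = rpm/60 = 165.916667 rev/s
J = V / (n·D) = 70.93 / (165.916667 × 1.384) = 0.308890
regime bands: climb J<0.5690 | cruise [0.5690, 1.1380) | windmill J≥1.1380
J = 0.3089 → climb

J = 0.3089, regime = climb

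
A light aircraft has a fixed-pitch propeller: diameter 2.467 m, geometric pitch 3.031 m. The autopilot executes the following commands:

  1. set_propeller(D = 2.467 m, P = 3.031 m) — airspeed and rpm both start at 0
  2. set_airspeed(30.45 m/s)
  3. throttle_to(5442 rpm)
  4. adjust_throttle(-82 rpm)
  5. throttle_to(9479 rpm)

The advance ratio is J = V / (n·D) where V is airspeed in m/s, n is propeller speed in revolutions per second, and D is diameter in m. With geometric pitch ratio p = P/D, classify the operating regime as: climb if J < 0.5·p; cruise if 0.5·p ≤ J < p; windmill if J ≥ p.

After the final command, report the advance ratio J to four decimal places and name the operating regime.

set_propeller: D = 2.467 m, P = 3.031 m (p = P/D = 1.228618); state ← (V=0, rpm=0)
set_airspeed(30.45): V ← 30.45 m/s
throttle_to(5442): rpm ← 5442
adjust_throttle(-82): rpm ← 5442 -82 = 5360
throttle_to(9479): rpm ← 9479
final state: V = 30.45 m/s, rpm = 9479 → n = rpm/60 = 157.983333 rev/s
J = V / (n·D) = 30.45 / (157.983333 × 2.467) = 0.078128
regime bands: climb J<0.6143 | cruise [0.6143, 1.2286) | windmill J≥1.2286
J = 0.0781 → climb

J = 0.0781, regime = climb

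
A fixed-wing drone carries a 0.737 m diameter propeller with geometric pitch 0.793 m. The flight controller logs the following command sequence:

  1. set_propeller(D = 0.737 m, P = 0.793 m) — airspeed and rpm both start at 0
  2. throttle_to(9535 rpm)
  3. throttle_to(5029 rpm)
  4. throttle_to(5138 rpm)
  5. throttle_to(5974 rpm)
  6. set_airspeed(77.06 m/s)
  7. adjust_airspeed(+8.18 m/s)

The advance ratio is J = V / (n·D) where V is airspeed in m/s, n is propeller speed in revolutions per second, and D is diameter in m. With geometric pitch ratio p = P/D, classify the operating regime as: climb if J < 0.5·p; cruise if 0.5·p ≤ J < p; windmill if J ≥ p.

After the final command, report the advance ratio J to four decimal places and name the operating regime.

J = 1.1616, regime = windmill

set_propeller: D = 0.737 m, P = 0.793 m (p = P/D = 1.075984); state ← (V=0, rpm=0)
throttle_to(9535): rpm ← 9535
throttle_to(5029): rpm ← 5029
throttle_to(5138): rpm ← 5138
throttle_to(5974): rpm ← 5974
set_airspeed(77.06): V ← 77.06 m/s
adjust_airspeed(+8.18): V ← 77.06 +8.18 = 85.24 m/s
final state: V = 85.24 m/s, rpm = 5974 → n = rpm/60 = 99.566667 rev/s
J = V / (n·D) = 85.24 / (99.566667 × 0.737) = 1.161614
regime bands: climb J<0.5380 | cruise [0.5380, 1.0760) | windmill J≥1.0760
J = 1.1616 → windmill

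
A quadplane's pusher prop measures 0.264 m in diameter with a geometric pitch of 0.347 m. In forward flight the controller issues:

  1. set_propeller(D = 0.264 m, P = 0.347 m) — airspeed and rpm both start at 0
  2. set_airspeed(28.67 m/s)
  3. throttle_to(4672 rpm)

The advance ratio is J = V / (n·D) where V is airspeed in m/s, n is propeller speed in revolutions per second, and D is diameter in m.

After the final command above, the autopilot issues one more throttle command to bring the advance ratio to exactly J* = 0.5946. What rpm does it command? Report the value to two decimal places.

set_propeller: D = 0.264 m, P = 0.347 m (p = P/D = 1.314394); state ← (V=0, rpm=0)
set_airspeed(28.67): V ← 28.67 m/s
throttle_to(4672): rpm ← 4672
final state: V = 28.67 m/s, rpm = 4672 → n = rpm/60 = 77.866667 rev/s
target J* = 0.5946; solve J* = V/(n·D) for n: n = V/(J*·D) = 28.67/(0.5946 × 0.264) = 182.641246 rev/s
rpm = 60·n = 10958.474758

rpm = 10958.47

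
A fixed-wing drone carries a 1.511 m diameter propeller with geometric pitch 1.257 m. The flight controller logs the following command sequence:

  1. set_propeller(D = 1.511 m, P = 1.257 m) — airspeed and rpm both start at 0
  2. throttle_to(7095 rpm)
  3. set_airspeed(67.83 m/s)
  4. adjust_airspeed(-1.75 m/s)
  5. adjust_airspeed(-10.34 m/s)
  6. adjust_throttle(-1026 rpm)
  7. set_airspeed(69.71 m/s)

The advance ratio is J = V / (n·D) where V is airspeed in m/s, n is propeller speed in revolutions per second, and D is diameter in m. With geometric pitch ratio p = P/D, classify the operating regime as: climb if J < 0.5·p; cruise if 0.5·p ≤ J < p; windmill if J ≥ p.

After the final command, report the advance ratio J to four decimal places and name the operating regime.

J = 0.4561, regime = cruise

set_propeller: D = 1.511 m, P = 1.257 m (p = P/D = 0.831899); state ← (V=0, rpm=0)
throttle_to(7095): rpm ← 7095
set_airspeed(67.83): V ← 67.83 m/s
adjust_airspeed(-1.75): V ← 67.83 -1.75 = 66.08 m/s
adjust_airspeed(-10.34): V ← 66.08 -10.34 = 55.74 m/s
adjust_throttle(-1026): rpm ← 7095 -1026 = 6069
set_airspeed(69.71): V ← 69.71 m/s
final state: V = 69.71 m/s, rpm = 6069 → n = rpm/60 = 101.150000 rev/s
J = V / (n·D) = 69.71 / (101.150000 × 1.511) = 0.456105
regime bands: climb J<0.4159 | cruise [0.4159, 0.8319) | windmill J≥0.8319
J = 0.4561 → cruise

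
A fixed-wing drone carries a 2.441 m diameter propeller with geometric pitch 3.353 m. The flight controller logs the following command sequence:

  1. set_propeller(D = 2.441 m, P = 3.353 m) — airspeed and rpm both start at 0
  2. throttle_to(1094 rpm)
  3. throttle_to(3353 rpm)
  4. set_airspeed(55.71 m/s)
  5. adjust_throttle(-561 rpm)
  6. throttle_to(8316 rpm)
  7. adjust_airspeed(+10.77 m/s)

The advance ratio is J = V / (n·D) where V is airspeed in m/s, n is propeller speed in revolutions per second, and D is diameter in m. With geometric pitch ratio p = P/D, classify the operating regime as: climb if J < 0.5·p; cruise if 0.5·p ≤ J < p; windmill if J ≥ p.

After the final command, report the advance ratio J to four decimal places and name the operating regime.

set_propeller: D = 2.441 m, P = 3.353 m (p = P/D = 1.373617); state ← (V=0, rpm=0)
throttle_to(1094): rpm ← 1094
throttle_to(3353): rpm ← 3353
set_airspeed(55.71): V ← 55.71 m/s
adjust_throttle(-561): rpm ← 3353 -561 = 2792
throttle_to(8316): rpm ← 8316
adjust_airspeed(+10.77): V ← 55.71 +10.77 = 66.48 m/s
final state: V = 66.48 m/s, rpm = 8316 → n = rpm/60 = 138.600000 rev/s
J = V / (n·D) = 66.48 / (138.600000 × 2.441) = 0.196499
regime bands: climb J<0.6868 | cruise [0.6868, 1.3736) | windmill J≥1.3736
J = 0.1965 → climb

J = 0.1965, regime = climb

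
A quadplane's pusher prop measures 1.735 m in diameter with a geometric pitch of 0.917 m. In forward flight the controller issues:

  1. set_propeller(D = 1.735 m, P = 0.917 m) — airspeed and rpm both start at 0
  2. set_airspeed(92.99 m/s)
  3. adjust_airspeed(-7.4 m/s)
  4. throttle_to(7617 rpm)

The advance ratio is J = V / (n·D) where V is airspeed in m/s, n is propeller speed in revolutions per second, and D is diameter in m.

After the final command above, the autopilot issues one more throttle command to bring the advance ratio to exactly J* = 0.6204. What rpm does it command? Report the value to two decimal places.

set_propeller: D = 1.735 m, P = 0.917 m (p = P/D = 0.528530); state ← (V=0, rpm=0)
set_airspeed(92.99): V ← 92.99 m/s
adjust_airspeed(-7.4): V ← 92.99 -7.4 = 85.59 m/s
throttle_to(7617): rpm ← 7617
final state: V = 85.59 m/s, rpm = 7617 → n = rpm/60 = 126.950000 rev/s
target J* = 0.6204; solve J* = V/(n·D) for n: n = V/(J*·D) = 85.59/(0.6204 × 1.735) = 79.515493 rev/s
rpm = 60·n = 4770.929604

rpm = 4770.93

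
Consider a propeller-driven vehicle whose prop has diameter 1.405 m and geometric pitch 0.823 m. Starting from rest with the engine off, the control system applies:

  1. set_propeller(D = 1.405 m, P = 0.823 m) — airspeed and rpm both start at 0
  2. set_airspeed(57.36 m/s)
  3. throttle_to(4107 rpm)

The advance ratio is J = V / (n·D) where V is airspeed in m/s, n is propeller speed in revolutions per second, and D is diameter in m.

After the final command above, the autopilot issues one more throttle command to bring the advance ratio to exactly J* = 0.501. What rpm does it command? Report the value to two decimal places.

set_propeller: D = 1.405 m, P = 0.823 m (p = P/D = 0.585765); state ← (V=0, rpm=0)
set_airspeed(57.36): V ← 57.36 m/s
throttle_to(4107): rpm ← 4107
final state: V = 57.36 m/s, rpm = 4107 → n = rpm/60 = 68.450000 rev/s
target J* = 0.501; solve J* = V/(n·D) for n: n = V/(J*·D) = 57.36/(0.501 × 1.405) = 81.488269 rev/s
rpm = 60·n = 4889.296141

rpm = 4889.30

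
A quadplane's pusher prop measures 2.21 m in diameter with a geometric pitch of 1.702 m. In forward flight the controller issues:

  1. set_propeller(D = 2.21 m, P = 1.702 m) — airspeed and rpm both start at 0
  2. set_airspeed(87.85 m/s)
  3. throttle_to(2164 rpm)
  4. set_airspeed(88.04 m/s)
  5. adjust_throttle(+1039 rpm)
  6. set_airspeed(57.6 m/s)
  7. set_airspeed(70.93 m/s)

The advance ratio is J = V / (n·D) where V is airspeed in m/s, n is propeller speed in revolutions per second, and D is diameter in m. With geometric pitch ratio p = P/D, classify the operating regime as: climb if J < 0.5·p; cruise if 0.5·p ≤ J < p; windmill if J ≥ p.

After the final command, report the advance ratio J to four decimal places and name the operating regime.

J = 0.6012, regime = cruise

set_propeller: D = 2.21 m, P = 1.702 m (p = P/D = 0.770136); state ← (V=0, rpm=0)
set_airspeed(87.85): V ← 87.85 m/s
throttle_to(2164): rpm ← 2164
set_airspeed(88.04): V ← 88.04 m/s
adjust_throttle(+1039): rpm ← 2164 +1039 = 3203
set_airspeed(57.6): V ← 57.6 m/s
set_airspeed(70.93): V ← 70.93 m/s
final state: V = 70.93 m/s, rpm = 3203 → n = rpm/60 = 53.383333 rev/s
J = V / (n·D) = 70.93 / (53.383333 × 2.21) = 0.601218
regime bands: climb J<0.3851 | cruise [0.3851, 0.7701) | windmill J≥0.7701
J = 0.6012 → cruise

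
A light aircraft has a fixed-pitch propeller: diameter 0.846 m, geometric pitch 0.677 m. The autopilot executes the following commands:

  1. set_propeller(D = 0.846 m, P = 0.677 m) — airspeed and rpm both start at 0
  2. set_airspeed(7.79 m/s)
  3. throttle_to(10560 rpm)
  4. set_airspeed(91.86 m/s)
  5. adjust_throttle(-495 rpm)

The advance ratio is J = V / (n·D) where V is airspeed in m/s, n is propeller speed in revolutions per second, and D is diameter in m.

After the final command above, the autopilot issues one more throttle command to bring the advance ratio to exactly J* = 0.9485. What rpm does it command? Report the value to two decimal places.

set_propeller: D = 0.846 m, P = 0.677 m (p = P/D = 0.800236); state ← (V=0, rpm=0)
set_airspeed(7.79): V ← 7.79 m/s
throttle_to(10560): rpm ← 10560
set_airspeed(91.86): V ← 91.86 m/s
adjust_throttle(-495): rpm ← 10560 -495 = 10065
final state: V = 91.86 m/s, rpm = 10065 → n = rpm/60 = 167.750000 rev/s
target J* = 0.9485; solve J* = V/(n·D) for n: n = V/(J*·D) = 91.86/(0.9485 × 0.846) = 114.477133 rev/s
rpm = 60·n = 6868.627957

rpm = 6868.63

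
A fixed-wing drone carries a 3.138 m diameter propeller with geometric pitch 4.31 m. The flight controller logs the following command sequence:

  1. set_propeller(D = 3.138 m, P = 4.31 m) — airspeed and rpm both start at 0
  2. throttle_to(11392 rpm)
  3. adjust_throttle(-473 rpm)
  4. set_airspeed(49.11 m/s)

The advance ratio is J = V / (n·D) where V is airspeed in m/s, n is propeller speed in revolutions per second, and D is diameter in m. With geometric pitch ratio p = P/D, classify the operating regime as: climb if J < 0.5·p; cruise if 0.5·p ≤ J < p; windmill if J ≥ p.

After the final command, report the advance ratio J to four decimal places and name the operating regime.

J = 0.0860, regime = climb

set_propeller: D = 3.138 m, P = 4.31 m (p = P/D = 1.373486); state ← (V=0, rpm=0)
throttle_to(11392): rpm ← 11392
adjust_throttle(-473): rpm ← 11392 -473 = 10919
set_airspeed(49.11): V ← 49.11 m/s
final state: V = 49.11 m/s, rpm = 10919 → n = rpm/60 = 181.983333 rev/s
J = V / (n·D) = 49.11 / (181.983333 × 3.138) = 0.085997
regime bands: climb J<0.6867 | cruise [0.6867, 1.3735) | windmill J≥1.3735
J = 0.0860 → climb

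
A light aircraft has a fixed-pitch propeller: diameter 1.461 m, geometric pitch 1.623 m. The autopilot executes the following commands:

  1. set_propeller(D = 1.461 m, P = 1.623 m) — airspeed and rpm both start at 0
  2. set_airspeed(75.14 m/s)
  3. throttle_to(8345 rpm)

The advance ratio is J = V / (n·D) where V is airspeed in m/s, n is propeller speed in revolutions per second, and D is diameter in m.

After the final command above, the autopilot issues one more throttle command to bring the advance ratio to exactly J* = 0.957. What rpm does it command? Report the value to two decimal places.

set_propeller: D = 1.461 m, P = 1.623 m (p = P/D = 1.110883); state ← (V=0, rpm=0)
set_airspeed(75.14): V ← 75.14 m/s
throttle_to(8345): rpm ← 8345
final state: V = 75.14 m/s, rpm = 8345 → n = rpm/60 = 139.083333 rev/s
target J* = 0.957; solve J* = V/(n·D) for n: n = V/(J*·D) = 75.14/(0.957 × 1.461) = 53.741408 rev/s
rpm = 60·n = 3224.484454

rpm = 3224.48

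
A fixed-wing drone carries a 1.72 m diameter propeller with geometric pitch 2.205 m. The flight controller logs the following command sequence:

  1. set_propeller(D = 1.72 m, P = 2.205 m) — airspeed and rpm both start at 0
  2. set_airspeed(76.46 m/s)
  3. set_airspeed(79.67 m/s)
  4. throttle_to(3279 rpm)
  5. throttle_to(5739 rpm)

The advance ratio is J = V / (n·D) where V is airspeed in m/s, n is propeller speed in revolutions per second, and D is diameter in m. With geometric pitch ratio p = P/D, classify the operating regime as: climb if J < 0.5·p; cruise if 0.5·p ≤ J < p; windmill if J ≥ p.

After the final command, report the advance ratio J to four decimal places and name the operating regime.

set_propeller: D = 1.72 m, P = 2.205 m (p = P/D = 1.281977); state ← (V=0, rpm=0)
set_airspeed(76.46): V ← 76.46 m/s
set_airspeed(79.67): V ← 79.67 m/s
throttle_to(3279): rpm ← 3279
throttle_to(5739): rpm ← 5739
final state: V = 79.67 m/s, rpm = 5739 → n = rpm/60 = 95.650000 rev/s
J = V / (n·D) = 79.67 / (95.650000 × 1.72) = 0.484263
regime bands: climb J<0.6410 | cruise [0.6410, 1.2820) | windmill J≥1.2820
J = 0.4843 → climb

J = 0.4843, regime = climb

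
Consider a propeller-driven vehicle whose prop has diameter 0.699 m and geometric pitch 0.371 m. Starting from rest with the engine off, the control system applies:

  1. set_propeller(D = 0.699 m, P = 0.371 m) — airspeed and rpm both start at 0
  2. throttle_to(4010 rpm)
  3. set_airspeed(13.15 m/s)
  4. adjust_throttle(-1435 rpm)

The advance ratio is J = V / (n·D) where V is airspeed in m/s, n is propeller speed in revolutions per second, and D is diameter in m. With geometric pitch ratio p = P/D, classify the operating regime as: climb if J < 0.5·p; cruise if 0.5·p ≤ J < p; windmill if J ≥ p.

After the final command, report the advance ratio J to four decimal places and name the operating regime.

J = 0.4384, regime = cruise

set_propeller: D = 0.699 m, P = 0.371 m (p = P/D = 0.530758); state ← (V=0, rpm=0)
throttle_to(4010): rpm ← 4010
set_airspeed(13.15): V ← 13.15 m/s
adjust_throttle(-1435): rpm ← 4010 -1435 = 2575
final state: V = 13.15 m/s, rpm = 2575 → n = rpm/60 = 42.916667 rev/s
J = V / (n·D) = 13.15 / (42.916667 × 0.699) = 0.438352
regime bands: climb J<0.2654 | cruise [0.2654, 0.5308) | windmill J≥0.5308
J = 0.4384 → cruise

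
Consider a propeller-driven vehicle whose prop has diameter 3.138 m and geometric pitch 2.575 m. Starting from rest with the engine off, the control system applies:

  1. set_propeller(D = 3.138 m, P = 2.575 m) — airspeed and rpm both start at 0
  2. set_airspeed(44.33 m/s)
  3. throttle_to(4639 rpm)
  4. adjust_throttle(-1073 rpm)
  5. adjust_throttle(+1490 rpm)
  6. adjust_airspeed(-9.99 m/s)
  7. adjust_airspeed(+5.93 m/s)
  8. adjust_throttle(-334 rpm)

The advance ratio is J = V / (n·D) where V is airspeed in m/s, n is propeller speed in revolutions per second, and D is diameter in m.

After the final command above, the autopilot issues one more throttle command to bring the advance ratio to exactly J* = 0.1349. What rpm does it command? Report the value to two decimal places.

rpm = 5707.79

set_propeller: D = 3.138 m, P = 2.575 m (p = P/D = 0.820586); state ← (V=0, rpm=0)
set_airspeed(44.33): V ← 44.33 m/s
throttle_to(4639): rpm ← 4639
adjust_throttle(-1073): rpm ← 4639 -1073 = 3566
adjust_throttle(+1490): rpm ← 3566 +1490 = 5056
adjust_airspeed(-9.99): V ← 44.33 -9.99 = 34.34 m/s
adjust_airspeed(+5.93): V ← 34.34 +5.93 = 40.27 m/s
adjust_throttle(-334): rpm ← 5056 -334 = 4722
final state: V = 40.27 m/s, rpm = 4722 → n = rpm/60 = 78.700000 rev/s
target J* = 0.1349; solve J* = V/(n·D) for n: n = V/(J*·D) = 40.27/(0.1349 × 3.138) = 95.129834 rev/s
rpm = 60·n = 5707.790063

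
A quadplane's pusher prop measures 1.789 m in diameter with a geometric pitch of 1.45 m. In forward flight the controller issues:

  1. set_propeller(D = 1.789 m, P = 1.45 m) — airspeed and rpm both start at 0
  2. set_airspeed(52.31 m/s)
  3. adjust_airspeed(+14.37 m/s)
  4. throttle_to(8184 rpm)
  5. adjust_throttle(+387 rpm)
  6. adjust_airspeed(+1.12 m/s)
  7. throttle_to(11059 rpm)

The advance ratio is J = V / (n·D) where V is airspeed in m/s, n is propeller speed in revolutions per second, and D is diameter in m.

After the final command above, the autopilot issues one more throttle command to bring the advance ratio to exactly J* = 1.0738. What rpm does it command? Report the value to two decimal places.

set_propeller: D = 1.789 m, P = 1.45 m (p = P/D = 0.810509); state ← (V=0, rpm=0)
set_airspeed(52.31): V ← 52.31 m/s
adjust_airspeed(+14.37): V ← 52.31 +14.37 = 66.68 m/s
throttle_to(8184): rpm ← 8184
adjust_throttle(+387): rpm ← 8184 +387 = 8571
adjust_airspeed(+1.12): V ← 66.68 +1.12 = 67.8 m/s
throttle_to(11059): rpm ← 11059
final state: V = 67.8 m/s, rpm = 11059 → n = rpm/60 = 184.316667 rev/s
target J* = 1.0738; solve J* = V/(n·D) for n: n = V/(J*·D) = 67.8/(1.0738 × 1.789) = 35.293600 rev/s
rpm = 60·n = 2117.615973

rpm = 2117.62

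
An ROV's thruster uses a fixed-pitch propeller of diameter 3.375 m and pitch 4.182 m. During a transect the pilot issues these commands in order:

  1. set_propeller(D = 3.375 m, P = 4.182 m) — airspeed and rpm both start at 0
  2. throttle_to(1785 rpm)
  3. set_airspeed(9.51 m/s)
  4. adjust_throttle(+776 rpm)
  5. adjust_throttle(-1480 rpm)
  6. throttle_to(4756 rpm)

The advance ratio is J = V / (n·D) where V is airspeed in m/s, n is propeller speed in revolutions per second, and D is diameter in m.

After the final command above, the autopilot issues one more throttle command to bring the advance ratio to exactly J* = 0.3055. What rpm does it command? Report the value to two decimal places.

set_propeller: D = 3.375 m, P = 4.182 m (p = P/D = 1.239111); state ← (V=0, rpm=0)
throttle_to(1785): rpm ← 1785
set_airspeed(9.51): V ← 9.51 m/s
adjust_throttle(+776): rpm ← 1785 +776 = 2561
adjust_throttle(-1480): rpm ← 2561 -1480 = 1081
throttle_to(4756): rpm ← 4756
final state: V = 9.51 m/s, rpm = 4756 → n = rpm/60 = 79.266667 rev/s
target J* = 0.3055; solve J* = V/(n·D) for n: n = V/(J*·D) = 9.51/(0.3055 × 3.375) = 9.223495 rev/s
rpm = 60·n = 553.409711

rpm = 553.41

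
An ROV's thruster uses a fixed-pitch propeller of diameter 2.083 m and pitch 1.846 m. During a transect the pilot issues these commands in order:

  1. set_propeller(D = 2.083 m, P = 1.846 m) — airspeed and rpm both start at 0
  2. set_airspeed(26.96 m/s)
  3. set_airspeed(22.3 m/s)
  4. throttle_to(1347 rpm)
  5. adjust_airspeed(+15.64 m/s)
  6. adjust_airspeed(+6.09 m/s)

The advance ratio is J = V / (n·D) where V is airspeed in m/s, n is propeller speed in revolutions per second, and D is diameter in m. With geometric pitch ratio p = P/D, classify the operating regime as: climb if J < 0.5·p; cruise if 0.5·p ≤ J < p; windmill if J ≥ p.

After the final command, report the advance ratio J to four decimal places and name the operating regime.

J = 0.9415, regime = windmill

set_propeller: D = 2.083 m, P = 1.846 m (p = P/D = 0.886222); state ← (V=0, rpm=0)
set_airspeed(26.96): V ← 26.96 m/s
set_airspeed(22.3): V ← 22.3 m/s
throttle_to(1347): rpm ← 1347
adjust_airspeed(+15.64): V ← 22.3 +15.64 = 37.94 m/s
adjust_airspeed(+6.09): V ← 37.94 +6.09 = 44.03 m/s
final state: V = 44.03 m/s, rpm = 1347 → n = rpm/60 = 22.450000 rev/s
J = V / (n·D) = 44.03 / (22.450000 × 2.083) = 0.941549
regime bands: climb J<0.4431 | cruise [0.4431, 0.8862) | windmill J≥0.8862
J = 0.9415 → windmill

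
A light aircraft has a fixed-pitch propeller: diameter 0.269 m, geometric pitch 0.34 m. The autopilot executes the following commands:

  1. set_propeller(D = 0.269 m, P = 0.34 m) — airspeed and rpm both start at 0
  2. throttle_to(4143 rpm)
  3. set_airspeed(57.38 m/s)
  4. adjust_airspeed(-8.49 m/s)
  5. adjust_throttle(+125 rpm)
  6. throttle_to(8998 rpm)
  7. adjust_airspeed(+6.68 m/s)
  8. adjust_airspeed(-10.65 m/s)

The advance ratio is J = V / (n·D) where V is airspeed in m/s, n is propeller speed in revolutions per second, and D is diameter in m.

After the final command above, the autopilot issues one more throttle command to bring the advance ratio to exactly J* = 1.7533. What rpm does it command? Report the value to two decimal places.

set_propeller: D = 0.269 m, P = 0.34 m (p = P/D = 1.263941); state ← (V=0, rpm=0)
throttle_to(4143): rpm ← 4143
set_airspeed(57.38): V ← 57.38 m/s
adjust_airspeed(-8.49): V ← 57.38 -8.49 = 48.89 m/s
adjust_throttle(+125): rpm ← 4143 +125 = 4268
throttle_to(8998): rpm ← 8998
adjust_airspeed(+6.68): V ← 48.89 +6.68 = 55.57 m/s
adjust_airspeed(-10.65): V ← 55.57 -10.65 = 44.92 m/s
final state: V = 44.92 m/s, rpm = 8998 → n = rpm/60 = 149.966667 rev/s
target J* = 1.7533; solve J* = V/(n·D) for n: n = V/(J*·D) = 44.92/(1.7533 × 0.269) = 95.242598 rev/s
rpm = 60·n = 5714.555897

rpm = 5714.56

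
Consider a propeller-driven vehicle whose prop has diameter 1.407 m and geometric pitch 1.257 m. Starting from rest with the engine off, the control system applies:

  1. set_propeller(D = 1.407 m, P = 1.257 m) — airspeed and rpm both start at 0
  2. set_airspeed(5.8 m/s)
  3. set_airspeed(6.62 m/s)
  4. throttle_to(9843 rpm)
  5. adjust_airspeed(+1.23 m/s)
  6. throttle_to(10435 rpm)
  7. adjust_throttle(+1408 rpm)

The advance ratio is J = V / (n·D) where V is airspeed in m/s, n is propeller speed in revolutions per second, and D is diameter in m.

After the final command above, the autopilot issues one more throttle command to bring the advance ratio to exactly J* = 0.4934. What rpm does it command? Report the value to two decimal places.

set_propeller: D = 1.407 m, P = 1.257 m (p = P/D = 0.893390); state ← (V=0, rpm=0)
set_airspeed(5.8): V ← 5.8 m/s
set_airspeed(6.62): V ← 6.62 m/s
throttle_to(9843): rpm ← 9843
adjust_airspeed(+1.23): V ← 6.62 +1.23 = 7.85 m/s
throttle_to(10435): rpm ← 10435
adjust_throttle(+1408): rpm ← 10435 +1408 = 11843
final state: V = 7.85 m/s, rpm = 11843 → n = rpm/60 = 197.383333 rev/s
target J* = 0.4934; solve J* = V/(n·D) for n: n = V/(J*·D) = 7.85/(0.4934 × 1.407) = 11.307756 rev/s
rpm = 60·n = 678.465337

rpm = 678.47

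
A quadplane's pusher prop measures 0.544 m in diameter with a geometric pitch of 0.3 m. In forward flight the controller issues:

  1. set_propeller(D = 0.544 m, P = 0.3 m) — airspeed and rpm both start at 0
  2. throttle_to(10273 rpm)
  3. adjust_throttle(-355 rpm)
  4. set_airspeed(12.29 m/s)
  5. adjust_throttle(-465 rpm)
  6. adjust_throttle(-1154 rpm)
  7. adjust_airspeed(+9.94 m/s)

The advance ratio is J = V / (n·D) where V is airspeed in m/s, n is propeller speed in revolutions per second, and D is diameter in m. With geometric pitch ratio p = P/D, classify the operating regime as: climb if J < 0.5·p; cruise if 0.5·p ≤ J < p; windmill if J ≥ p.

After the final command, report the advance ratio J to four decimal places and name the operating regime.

set_propeller: D = 0.544 m, P = 0.3 m (p = P/D = 0.551471); state ← (V=0, rpm=0)
throttle_to(10273): rpm ← 10273
adjust_throttle(-355): rpm ← 10273 -355 = 9918
set_airspeed(12.29): V ← 12.29 m/s
adjust_throttle(-465): rpm ← 9918 -465 = 9453
adjust_throttle(-1154): rpm ← 9453 -1154 = 8299
adjust_airspeed(+9.94): V ← 12.29 +9.94 = 22.23 m/s
final state: V = 22.23 m/s, rpm = 8299 → n = rpm/60 = 138.316667 rev/s
J = V / (n·D) = 22.23 / (138.316667 × 0.544) = 0.295438
regime bands: climb J<0.2757 | cruise [0.2757, 0.5515) | windmill J≥0.5515
J = 0.2954 → cruise

J = 0.2954, regime = cruise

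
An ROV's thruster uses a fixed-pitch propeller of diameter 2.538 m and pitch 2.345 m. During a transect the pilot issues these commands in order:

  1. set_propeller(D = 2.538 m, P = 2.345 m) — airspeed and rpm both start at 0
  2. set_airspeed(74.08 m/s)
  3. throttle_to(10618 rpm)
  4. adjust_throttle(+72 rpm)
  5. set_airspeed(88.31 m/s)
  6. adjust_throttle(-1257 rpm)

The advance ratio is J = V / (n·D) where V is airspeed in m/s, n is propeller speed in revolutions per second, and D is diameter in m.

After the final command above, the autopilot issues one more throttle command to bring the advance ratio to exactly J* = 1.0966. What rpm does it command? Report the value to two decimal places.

set_propeller: D = 2.538 m, P = 2.345 m (p = P/D = 0.923956); state ← (V=0, rpm=0)
set_airspeed(74.08): V ← 74.08 m/s
throttle_to(10618): rpm ← 10618
adjust_throttle(+72): rpm ← 10618 +72 = 10690
set_airspeed(88.31): V ← 88.31 m/s
adjust_throttle(-1257): rpm ← 10690 -1257 = 9433
final state: V = 88.31 m/s, rpm = 9433 → n = rpm/60 = 157.216667 rev/s
target J* = 1.0966; solve J* = V/(n·D) for n: n = V/(J*·D) = 88.31/(1.0966 × 2.538) = 31.729997 rev/s
rpm = 60·n = 1903.799796

rpm = 1903.80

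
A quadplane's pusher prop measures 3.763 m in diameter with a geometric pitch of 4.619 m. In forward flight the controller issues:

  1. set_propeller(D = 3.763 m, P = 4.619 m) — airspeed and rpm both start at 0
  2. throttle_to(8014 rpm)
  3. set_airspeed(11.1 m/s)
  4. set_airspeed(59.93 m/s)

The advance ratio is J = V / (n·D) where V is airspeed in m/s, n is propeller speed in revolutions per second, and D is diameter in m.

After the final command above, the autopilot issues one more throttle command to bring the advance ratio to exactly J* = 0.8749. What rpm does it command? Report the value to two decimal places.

set_propeller: D = 3.763 m, P = 4.619 m (p = P/D = 1.227478); state ← (V=0, rpm=0)
throttle_to(8014): rpm ← 8014
set_airspeed(11.1): V ← 11.1 m/s
set_airspeed(59.93): V ← 59.93 m/s
final state: V = 59.93 m/s, rpm = 8014 → n = rpm/60 = 133.566667 rev/s
target J* = 0.8749; solve J* = V/(n·D) for n: n = V/(J*·D) = 59.93/(0.8749 × 3.763) = 18.203364 rev/s
rpm = 60·n = 1092.201813

rpm = 1092.20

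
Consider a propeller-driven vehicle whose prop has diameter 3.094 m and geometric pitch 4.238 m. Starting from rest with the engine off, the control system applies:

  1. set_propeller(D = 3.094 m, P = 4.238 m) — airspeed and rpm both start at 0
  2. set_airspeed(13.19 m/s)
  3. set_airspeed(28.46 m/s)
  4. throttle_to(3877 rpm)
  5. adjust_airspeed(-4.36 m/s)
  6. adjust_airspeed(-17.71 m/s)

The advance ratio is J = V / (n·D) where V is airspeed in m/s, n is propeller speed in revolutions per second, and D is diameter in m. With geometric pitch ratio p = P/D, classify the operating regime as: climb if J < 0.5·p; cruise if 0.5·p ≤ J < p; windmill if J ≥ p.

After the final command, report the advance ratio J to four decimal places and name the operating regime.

set_propeller: D = 3.094 m, P = 4.238 m (p = P/D = 1.369748); state ← (V=0, rpm=0)
set_airspeed(13.19): V ← 13.19 m/s
set_airspeed(28.46): V ← 28.46 m/s
throttle_to(3877): rpm ← 3877
adjust_airspeed(-4.36): V ← 28.46 -4.36 = 24.1 m/s
adjust_airspeed(-17.71): V ← 24.1 -17.71 = 6.39 m/s
final state: V = 6.39 m/s, rpm = 3877 → n = rpm/60 = 64.616667 rev/s
J = V / (n·D) = 6.39 / (64.616667 × 3.094) = 0.031962
regime bands: climb J<0.6849 | cruise [0.6849, 1.3697) | windmill J≥1.3697
J = 0.0320 → climb

J = 0.0320, regime = climb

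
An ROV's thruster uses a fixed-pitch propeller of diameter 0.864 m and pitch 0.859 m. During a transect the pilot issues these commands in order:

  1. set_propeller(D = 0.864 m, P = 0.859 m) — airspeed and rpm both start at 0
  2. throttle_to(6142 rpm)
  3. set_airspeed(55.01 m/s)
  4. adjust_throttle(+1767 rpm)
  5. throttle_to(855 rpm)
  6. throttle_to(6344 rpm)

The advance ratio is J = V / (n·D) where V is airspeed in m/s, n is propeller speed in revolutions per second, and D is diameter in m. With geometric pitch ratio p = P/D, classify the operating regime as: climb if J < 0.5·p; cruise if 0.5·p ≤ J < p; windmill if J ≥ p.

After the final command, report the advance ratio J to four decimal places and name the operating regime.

J = 0.6022, regime = cruise

set_propeller: D = 0.864 m, P = 0.859 m (p = P/D = 0.994213); state ← (V=0, rpm=0)
throttle_to(6142): rpm ← 6142
set_airspeed(55.01): V ← 55.01 m/s
adjust_throttle(+1767): rpm ← 6142 +1767 = 7909
throttle_to(855): rpm ← 855
throttle_to(6344): rpm ← 6344
final state: V = 55.01 m/s, rpm = 6344 → n = rpm/60 = 105.733333 rev/s
J = V / (n·D) = 55.01 / (105.733333 × 0.864) = 0.602166
regime bands: climb J<0.4971 | cruise [0.4971, 0.9942) | windmill J≥0.9942
J = 0.6022 → cruise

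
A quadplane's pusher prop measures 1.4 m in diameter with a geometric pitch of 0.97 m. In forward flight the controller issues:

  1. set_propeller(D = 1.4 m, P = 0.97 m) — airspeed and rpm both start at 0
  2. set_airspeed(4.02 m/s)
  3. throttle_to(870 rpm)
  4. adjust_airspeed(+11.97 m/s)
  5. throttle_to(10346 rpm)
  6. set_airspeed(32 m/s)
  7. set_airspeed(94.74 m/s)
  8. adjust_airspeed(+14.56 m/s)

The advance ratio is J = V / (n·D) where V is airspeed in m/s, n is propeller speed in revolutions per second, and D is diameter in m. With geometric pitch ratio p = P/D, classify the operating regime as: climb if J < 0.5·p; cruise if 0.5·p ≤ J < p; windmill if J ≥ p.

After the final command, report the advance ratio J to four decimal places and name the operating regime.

set_propeller: D = 1.4 m, P = 0.97 m (p = P/D = 0.692857); state ← (V=0, rpm=0)
set_airspeed(4.02): V ← 4.02 m/s
throttle_to(870): rpm ← 870
adjust_airspeed(+11.97): V ← 4.02 +11.97 = 15.99 m/s
throttle_to(10346): rpm ← 10346
set_airspeed(32): V ← 32 m/s
set_airspeed(94.74): V ← 94.74 m/s
adjust_airspeed(+14.56): V ← 94.74 +14.56 = 109.3 m/s
final state: V = 109.3 m/s, rpm = 10346 → n = rpm/60 = 172.433333 rev/s
J = V / (n·D) = 109.3 / (172.433333 × 1.4) = 0.452763
regime bands: climb J<0.3464 | cruise [0.3464, 0.6929) | windmill J≥0.6929
J = 0.4528 → cruise

J = 0.4528, regime = cruise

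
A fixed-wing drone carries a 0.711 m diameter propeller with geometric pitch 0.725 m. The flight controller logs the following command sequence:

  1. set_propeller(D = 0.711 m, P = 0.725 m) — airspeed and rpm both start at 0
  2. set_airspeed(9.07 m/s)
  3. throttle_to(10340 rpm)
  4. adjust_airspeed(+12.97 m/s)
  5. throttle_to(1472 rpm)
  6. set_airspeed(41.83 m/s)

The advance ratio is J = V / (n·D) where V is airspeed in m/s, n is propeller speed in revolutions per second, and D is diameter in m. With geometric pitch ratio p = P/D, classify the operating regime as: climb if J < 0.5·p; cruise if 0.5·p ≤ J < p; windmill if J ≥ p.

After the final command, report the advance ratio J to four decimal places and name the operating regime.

J = 2.3981, regime = windmill

set_propeller: D = 0.711 m, P = 0.725 m (p = P/D = 1.019691); state ← (V=0, rpm=0)
set_airspeed(9.07): V ← 9.07 m/s
throttle_to(10340): rpm ← 10340
adjust_airspeed(+12.97): V ← 9.07 +12.97 = 22.04 m/s
throttle_to(1472): rpm ← 1472
set_airspeed(41.83): V ← 41.83 m/s
final state: V = 41.83 m/s, rpm = 1472 → n = rpm/60 = 24.533333 rev/s
J = V / (n·D) = 41.83 / (24.533333 × 0.711) = 2.398069
regime bands: climb J<0.5098 | cruise [0.5098, 1.0197) | windmill J≥1.0197
J = 2.3981 → windmill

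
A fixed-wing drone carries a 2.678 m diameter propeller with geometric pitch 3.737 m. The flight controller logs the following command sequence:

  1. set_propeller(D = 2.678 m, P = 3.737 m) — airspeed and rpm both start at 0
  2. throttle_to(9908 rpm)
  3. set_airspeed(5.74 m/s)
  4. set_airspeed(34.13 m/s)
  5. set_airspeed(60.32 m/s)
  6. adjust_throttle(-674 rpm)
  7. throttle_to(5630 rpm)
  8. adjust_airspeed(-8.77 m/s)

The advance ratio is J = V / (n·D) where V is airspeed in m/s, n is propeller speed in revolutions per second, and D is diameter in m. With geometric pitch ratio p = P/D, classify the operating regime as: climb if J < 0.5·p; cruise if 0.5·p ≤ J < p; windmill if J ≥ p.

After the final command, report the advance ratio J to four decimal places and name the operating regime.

set_propeller: D = 2.678 m, P = 3.737 m (p = P/D = 1.395444); state ← (V=0, rpm=0)
throttle_to(9908): rpm ← 9908
set_airspeed(5.74): V ← 5.74 m/s
set_airspeed(34.13): V ← 34.13 m/s
set_airspeed(60.32): V ← 60.32 m/s
adjust_throttle(-674): rpm ← 9908 -674 = 9234
throttle_to(5630): rpm ← 5630
adjust_airspeed(-8.77): V ← 60.32 -8.77 = 51.55 m/s
final state: V = 51.55 m/s, rpm = 5630 → n = rpm/60 = 93.833333 rev/s
J = V / (n·D) = 51.55 / (93.833333 × 2.678) = 0.205145
regime bands: climb J<0.6977 | cruise [0.6977, 1.3954) | windmill J≥1.3954
J = 0.2051 → climb

J = 0.2051, regime = climb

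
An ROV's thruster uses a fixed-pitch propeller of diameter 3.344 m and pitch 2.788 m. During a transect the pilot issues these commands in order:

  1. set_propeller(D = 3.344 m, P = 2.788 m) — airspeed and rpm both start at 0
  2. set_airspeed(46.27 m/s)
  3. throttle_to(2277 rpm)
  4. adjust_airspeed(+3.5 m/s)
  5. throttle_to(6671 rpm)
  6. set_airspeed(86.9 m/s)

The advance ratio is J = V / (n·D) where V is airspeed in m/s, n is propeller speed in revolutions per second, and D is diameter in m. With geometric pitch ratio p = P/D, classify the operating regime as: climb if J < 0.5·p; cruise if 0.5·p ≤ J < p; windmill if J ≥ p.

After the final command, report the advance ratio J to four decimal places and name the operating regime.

J = 0.2337, regime = climb

set_propeller: D = 3.344 m, P = 2.788 m (p = P/D = 0.833732); state ← (V=0, rpm=0)
set_airspeed(46.27): V ← 46.27 m/s
throttle_to(2277): rpm ← 2277
adjust_airspeed(+3.5): V ← 46.27 +3.5 = 49.77 m/s
throttle_to(6671): rpm ← 6671
set_airspeed(86.9): V ← 86.9 m/s
final state: V = 86.9 m/s, rpm = 6671 → n = rpm/60 = 111.183333 rev/s
J = V / (n·D) = 86.9 / (111.183333 × 3.344) = 0.233730
regime bands: climb J<0.4169 | cruise [0.4169, 0.8337) | windmill J≥0.8337
J = 0.2337 → climb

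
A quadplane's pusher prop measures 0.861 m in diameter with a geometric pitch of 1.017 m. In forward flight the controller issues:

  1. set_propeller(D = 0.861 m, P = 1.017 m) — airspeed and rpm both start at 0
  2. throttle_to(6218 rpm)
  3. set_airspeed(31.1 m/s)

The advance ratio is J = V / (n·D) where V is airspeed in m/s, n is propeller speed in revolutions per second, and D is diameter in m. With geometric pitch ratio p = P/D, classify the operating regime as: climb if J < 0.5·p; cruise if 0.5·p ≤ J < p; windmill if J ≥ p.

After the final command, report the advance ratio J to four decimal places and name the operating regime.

J = 0.3485, regime = climb

set_propeller: D = 0.861 m, P = 1.017 m (p = P/D = 1.181185); state ← (V=0, rpm=0)
throttle_to(6218): rpm ← 6218
set_airspeed(31.1): V ← 31.1 m/s
final state: V = 31.1 m/s, rpm = 6218 → n = rpm/60 = 103.633333 rev/s
J = V / (n·D) = 31.1 / (103.633333 × 0.861) = 0.348544
regime bands: climb J<0.5906 | cruise [0.5906, 1.1812) | windmill J≥1.1812
J = 0.3485 → climb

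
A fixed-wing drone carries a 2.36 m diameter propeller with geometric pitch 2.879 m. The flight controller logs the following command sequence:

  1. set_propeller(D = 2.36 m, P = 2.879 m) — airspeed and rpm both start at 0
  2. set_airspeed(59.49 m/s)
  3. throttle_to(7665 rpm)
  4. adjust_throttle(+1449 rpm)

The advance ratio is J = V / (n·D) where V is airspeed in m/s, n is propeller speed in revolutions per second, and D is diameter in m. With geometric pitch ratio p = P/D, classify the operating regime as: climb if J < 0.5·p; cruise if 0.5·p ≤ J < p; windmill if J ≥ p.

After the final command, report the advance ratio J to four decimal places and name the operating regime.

set_propeller: D = 2.36 m, P = 2.879 m (p = P/D = 1.219915); state ← (V=0, rpm=0)
set_airspeed(59.49): V ← 59.49 m/s
throttle_to(7665): rpm ← 7665
adjust_throttle(+1449): rpm ← 7665 +1449 = 9114
final state: V = 59.49 m/s, rpm = 9114 → n = rpm/60 = 151.900000 rev/s
J = V / (n·D) = 59.49 / (151.900000 × 2.36) = 0.165949
regime bands: climb J<0.6100 | cruise [0.6100, 1.2199) | windmill J≥1.2199
J = 0.1659 → climb

J = 0.1659, regime = climb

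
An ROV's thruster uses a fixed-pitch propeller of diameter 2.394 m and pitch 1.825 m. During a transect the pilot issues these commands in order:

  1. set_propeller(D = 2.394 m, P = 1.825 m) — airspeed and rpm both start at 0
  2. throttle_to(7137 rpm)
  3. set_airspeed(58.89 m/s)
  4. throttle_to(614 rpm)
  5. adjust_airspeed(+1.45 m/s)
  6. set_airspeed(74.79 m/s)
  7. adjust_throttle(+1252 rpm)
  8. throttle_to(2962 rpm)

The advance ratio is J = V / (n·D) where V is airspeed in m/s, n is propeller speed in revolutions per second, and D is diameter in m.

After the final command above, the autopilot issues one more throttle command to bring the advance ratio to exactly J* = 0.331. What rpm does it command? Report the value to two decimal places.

set_propeller: D = 2.394 m, P = 1.825 m (p = P/D = 0.762322); state ← (V=0, rpm=0)
throttle_to(7137): rpm ← 7137
set_airspeed(58.89): V ← 58.89 m/s
throttle_to(614): rpm ← 614
adjust_airspeed(+1.45): V ← 58.89 +1.45 = 60.34 m/s
set_airspeed(74.79): V ← 74.79 m/s
adjust_throttle(+1252): rpm ← 614 +1252 = 1866
throttle_to(2962): rpm ← 2962
final state: V = 74.79 m/s, rpm = 2962 → n = rpm/60 = 49.366667 rev/s
target J* = 0.331; solve J* = V/(n·D) for n: n = V/(J*·D) = 74.79/(0.331 × 2.394) = 94.382482 rev/s
rpm = 60·n = 5662.948913

rpm = 5662.95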